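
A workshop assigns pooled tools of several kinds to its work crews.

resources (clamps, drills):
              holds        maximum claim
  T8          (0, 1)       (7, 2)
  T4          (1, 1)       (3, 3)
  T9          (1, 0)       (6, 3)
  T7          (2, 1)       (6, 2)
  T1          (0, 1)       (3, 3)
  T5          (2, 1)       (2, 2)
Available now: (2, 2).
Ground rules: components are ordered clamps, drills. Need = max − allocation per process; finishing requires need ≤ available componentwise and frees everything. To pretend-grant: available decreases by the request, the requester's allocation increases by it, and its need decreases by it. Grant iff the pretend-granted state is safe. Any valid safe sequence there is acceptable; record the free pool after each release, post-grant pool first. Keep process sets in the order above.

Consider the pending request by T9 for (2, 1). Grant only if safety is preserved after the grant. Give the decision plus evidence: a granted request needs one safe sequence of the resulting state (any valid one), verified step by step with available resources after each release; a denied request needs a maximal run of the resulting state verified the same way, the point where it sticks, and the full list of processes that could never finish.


GRANT. The post-grant state is safe; one safe sequence: T5, T4, T9, T7, T8, T1.
Key observation: granting shrinks the pool to (0, 1), yet T5 still fits and the chain goes through.
Step-by-step check of the post-grant state:
  pool = (0, 1)
  T5 needs (0, 1) <= (0, 1) -> finishes; pool += (2, 1) = (2, 2)
  T4 needs (2, 2) <= (2, 2) -> finishes; pool += (1, 1) = (3, 3)
  T9 needs (3, 2) <= (3, 3) -> finishes; pool += (3, 1) = (6, 4)
  T7 needs (4, 1) <= (6, 4) -> finishes; pool += (2, 1) = (8, 5)
  T8 needs (7, 1) <= (8, 5) -> finishes; pool += (0, 1) = (8, 6)
  T1 needs (3, 2) <= (8, 6) -> finishes; pool += (0, 1) = (8, 7)


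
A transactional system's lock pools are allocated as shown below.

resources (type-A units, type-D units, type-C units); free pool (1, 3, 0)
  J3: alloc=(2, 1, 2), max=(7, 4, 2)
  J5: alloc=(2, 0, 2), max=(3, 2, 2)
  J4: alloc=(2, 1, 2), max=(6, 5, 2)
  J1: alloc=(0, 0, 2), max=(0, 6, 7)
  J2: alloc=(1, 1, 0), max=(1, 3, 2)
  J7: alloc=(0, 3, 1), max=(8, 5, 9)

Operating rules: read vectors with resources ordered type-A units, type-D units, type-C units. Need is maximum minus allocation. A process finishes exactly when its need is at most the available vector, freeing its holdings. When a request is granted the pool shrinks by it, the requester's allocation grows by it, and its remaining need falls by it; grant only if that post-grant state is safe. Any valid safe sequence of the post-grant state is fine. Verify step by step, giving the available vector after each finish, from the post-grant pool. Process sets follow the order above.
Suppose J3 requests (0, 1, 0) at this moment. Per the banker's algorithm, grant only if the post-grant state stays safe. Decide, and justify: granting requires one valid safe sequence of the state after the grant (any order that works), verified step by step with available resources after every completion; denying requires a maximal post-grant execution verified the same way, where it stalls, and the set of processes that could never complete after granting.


DENY — the pretend-granted state is unsafe.
Key observation: after J5, J2 the pool peaks at (4, 3, 2), and each blocked process is short somewhere: J3 on type-A units; J4 on type-D units; J1 on type-D units, type-C units; J7 on type-A units, type-C units.
Pretend the grant happened; the run J5, J2 goes as far as possible. Check, step by step:
  pool = (1, 2, 0)
  J5: need (1, 2, 0) fits (1, 2, 0); releases (2, 0, 2), pool now (3, 2, 2)
  J2: need (0, 2, 2) fits (3, 2, 2); releases (1, 1, 0), pool now (4, 3, 2)
  blocked: J3 wants (5, 2, 0), pool (4, 3, 2) — not enough type-A units
  blocked: J4 wants (4, 4, 0), pool (4, 3, 2) — not enough type-D units
  blocked: J1 wants (0, 6, 5), pool (4, 3, 2) — not enough type-D units and type-C units
  blocked: J7 wants (8, 2, 8), pool (4, 3, 2) — not enough type-A units and type-C units
Post-grant, the permanently blocked set is J3, J4, J1 and J7.


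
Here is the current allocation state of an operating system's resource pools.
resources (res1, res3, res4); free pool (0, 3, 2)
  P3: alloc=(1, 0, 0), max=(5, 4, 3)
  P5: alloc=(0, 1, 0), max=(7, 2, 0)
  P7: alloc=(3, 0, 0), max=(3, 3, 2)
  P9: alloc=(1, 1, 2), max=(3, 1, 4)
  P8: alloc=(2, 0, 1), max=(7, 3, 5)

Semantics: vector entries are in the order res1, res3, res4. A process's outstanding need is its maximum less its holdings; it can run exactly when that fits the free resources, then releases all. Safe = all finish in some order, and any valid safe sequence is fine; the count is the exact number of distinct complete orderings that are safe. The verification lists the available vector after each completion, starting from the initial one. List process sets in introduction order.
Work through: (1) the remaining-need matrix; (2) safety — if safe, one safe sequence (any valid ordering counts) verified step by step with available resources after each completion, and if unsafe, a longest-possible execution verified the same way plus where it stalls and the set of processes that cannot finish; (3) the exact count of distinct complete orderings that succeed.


(1) Remaining need (order res1, res3, res4):
  P3: (4, 4, 3)
  P5: (7, 1, 0)
  P7: (0, 3, 2)
  P9: (2, 0, 2)
  P8: (5, 3, 4)
(2) SAFE. One safe sequence: P7, P9, P3, P8, P5.
Key observation: the order's first zero-slack moment is P7 ((0, 3, 2) needed, (0, 3, 2) free — a requested resource with nothing to spare).
Check, step by step:
  pool = (0, 3, 2)
  run P7 (needs (0, 3, 2), free (0, 3, 2)); after release of (3, 0, 0) the pool is (3, 3, 2)
  run P9 (needs (2, 0, 2), free (3, 3, 2)); after release of (1, 1, 2) the pool is (4, 4, 4)
  run P3 (needs (4, 4, 3), free (4, 4, 4)); after release of (1, 0, 0) the pool is (5, 4, 4)
  run P8 (needs (5, 3, 4), free (5, 4, 4)); after release of (2, 0, 1) the pool is (7, 4, 5)
  run P5 (needs (7, 1, 0), free (7, 4, 5)); after release of (0, 1, 0) the pool is (7, 5, 5)
(3) Precisely 1 of the possible complete orderings is a safe sequence.


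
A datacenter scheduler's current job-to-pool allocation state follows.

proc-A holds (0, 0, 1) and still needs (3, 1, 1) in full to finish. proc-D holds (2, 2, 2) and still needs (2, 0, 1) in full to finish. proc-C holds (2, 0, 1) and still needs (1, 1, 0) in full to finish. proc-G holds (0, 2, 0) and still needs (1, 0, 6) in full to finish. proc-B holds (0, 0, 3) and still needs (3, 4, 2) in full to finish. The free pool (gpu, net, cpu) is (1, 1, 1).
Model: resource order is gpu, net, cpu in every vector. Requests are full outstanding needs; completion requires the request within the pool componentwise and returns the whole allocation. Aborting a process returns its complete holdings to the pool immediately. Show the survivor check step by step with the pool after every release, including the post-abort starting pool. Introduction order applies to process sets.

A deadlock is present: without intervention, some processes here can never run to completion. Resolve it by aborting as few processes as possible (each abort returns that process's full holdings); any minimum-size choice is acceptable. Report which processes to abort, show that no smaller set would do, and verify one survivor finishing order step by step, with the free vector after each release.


The answer: abort proc-G.
Key observation: the returned (0, 2, 0) from proc-G is what brings proc-B — unrunnable before, under any order — into play at step 4.
Minimality: the empty abort set fails — the state is deadlocked as it stands.
The survivors complete as proc-C, proc-D, proc-A, proc-B. Verifying each step (starting from the post-abort pool):
  pool = (1, 3, 1)
  proc-C: need (1, 1, 0) fits (1, 3, 1); releases (2, 0, 1), pool now (3, 3, 2)
  proc-D: need (2, 0, 1) fits (3, 3, 2); releases (2, 2, 2), pool now (5, 5, 4)
  proc-A: need (3, 1, 1) fits (5, 5, 4); releases (0, 0, 1), pool now (5, 5, 5)
  proc-B: need (3, 4, 2) fits (5, 5, 5); releases (0, 0, 3), pool now (5, 5, 8)


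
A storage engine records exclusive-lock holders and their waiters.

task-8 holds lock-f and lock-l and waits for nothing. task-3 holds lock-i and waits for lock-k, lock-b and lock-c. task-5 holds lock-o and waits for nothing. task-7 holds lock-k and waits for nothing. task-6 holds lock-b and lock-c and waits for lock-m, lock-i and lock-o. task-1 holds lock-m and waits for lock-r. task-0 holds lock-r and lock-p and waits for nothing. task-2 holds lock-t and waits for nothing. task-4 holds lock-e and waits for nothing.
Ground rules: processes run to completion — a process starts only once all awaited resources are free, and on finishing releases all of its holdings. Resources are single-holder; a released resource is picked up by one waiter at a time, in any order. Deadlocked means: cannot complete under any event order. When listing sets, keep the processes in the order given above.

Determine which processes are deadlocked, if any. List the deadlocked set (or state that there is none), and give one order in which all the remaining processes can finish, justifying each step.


Deadlocked set: task-3 and task-6.
Key observation: the wait chain closes on itself along task-3 -> task-6 -> task-3; no other process is dragged down with it.
A valid finishing order for the others: task-4, task-5, task-0, task-8, task-2, task-7, task-1.
Step-by-step check:
  task-4: no waits; runs immediately, freeing lock-e
  task-5: no waits; runs immediately, freeing lock-o
  task-0: no waits; runs immediately, freeing lock-r and lock-p
  task-8: no waits; runs immediately, freeing lock-f and lock-l
  task-2: no waits; runs immediately, freeing lock-t
  task-7: no waits; runs immediately, freeing lock-k
  task-1 waits on lock-r — all released -> runs and releases lock-m


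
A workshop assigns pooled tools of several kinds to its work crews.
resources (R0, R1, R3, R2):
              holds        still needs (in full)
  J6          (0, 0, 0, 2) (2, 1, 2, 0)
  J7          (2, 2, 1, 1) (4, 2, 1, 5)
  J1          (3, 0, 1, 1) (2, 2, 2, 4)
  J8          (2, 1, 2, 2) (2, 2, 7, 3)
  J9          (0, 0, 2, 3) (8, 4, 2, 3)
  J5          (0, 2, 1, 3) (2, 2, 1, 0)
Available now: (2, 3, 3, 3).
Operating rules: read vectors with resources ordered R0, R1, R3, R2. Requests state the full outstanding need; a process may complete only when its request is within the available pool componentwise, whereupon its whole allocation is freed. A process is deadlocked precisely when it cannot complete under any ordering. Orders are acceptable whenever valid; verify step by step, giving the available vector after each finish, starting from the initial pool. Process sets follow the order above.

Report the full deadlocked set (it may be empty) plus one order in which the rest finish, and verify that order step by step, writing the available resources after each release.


Deadlocked set: J8 and J9.
Key observation: after J6, J1, J7, J5 the pool peaks at (7, 7, 6, 10), and each blocked process is short somewhere: J8 on R3; J9 on R0.
One completion order for the rest: J6, J1, J7, J5. Verifying each step:
  pool = (2, 3, 3, 3)
  run J6 (needs (2, 1, 2, 0), free (2, 3, 3, 3)); after release of (0, 0, 0, 2) the pool is (2, 3, 3, 5)
  run J1 (needs (2, 2, 2, 4), free (2, 3, 3, 5)); after release of (3, 0, 1, 1) the pool is (5, 3, 4, 6)
  run J7 (needs (4, 2, 1, 5), free (5, 3, 4, 6)); after release of (2, 2, 1, 1) the pool is (7, 5, 5, 7)
  run J5 (needs (2, 2, 1, 0), free (7, 5, 5, 7)); after release of (0, 2, 1, 3) the pool is (7, 7, 6, 10)
The stuck group stays short no matter what:
  J8 cannot run: need (2, 2, 7, 3) vs free (7, 7, 6, 10) (insufficient R3)
  J9 cannot run: need (8, 4, 2, 3) vs free (7, 7, 6, 10) (insufficient R0)


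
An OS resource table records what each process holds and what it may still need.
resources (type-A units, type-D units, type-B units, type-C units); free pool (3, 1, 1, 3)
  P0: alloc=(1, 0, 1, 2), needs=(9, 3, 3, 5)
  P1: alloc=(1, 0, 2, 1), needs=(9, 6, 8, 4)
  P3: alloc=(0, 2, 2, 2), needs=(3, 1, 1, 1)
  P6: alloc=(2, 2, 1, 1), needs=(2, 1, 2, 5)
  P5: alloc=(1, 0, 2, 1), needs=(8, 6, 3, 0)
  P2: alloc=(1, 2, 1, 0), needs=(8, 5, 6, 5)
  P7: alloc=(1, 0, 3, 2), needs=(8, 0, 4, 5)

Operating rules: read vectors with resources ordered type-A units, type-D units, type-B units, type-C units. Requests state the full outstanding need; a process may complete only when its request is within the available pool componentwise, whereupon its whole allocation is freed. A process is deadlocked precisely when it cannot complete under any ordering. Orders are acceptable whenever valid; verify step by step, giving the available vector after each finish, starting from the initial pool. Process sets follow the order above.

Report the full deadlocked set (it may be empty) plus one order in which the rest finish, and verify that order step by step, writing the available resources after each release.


The deadlocked set is P0, P1, P5, P2 and P7.
Key observation: the wall is type-A units: completing P3, P6 brings the pool only to (5, 5, 4, 6), and all the rest need more.
The rest can finish in the order P3, P6. Step-by-step check:
  pool = (3, 1, 1, 3)
  P3: need (3, 1, 1, 1) fits (3, 1, 1, 3); releases (0, 2, 2, 2), pool now (3, 3, 3, 5)
  P6: need (2, 1, 2, 5) fits (3, 3, 3, 5); releases (2, 2, 1, 1), pool now (5, 5, 4, 6)
The stuck group stays short no matter what:
  P0 cannot run: need (9, 3, 3, 5) vs free (5, 5, 4, 6) (insufficient type-A units)
  P1 cannot run: need (9, 6, 8, 4) vs free (5, 5, 4, 6) (insufficient type-A units, type-D units and type-B units)
  P5 cannot run: need (8, 6, 3, 0) vs free (5, 5, 4, 6) (insufficient type-A units and type-D units)
  P2 cannot run: need (8, 5, 6, 5) vs free (5, 5, 4, 6) (insufficient type-A units and type-B units)
  P7 cannot run: need (8, 0, 4, 5) vs free (5, 5, 4, 6) (insufficient type-A units)


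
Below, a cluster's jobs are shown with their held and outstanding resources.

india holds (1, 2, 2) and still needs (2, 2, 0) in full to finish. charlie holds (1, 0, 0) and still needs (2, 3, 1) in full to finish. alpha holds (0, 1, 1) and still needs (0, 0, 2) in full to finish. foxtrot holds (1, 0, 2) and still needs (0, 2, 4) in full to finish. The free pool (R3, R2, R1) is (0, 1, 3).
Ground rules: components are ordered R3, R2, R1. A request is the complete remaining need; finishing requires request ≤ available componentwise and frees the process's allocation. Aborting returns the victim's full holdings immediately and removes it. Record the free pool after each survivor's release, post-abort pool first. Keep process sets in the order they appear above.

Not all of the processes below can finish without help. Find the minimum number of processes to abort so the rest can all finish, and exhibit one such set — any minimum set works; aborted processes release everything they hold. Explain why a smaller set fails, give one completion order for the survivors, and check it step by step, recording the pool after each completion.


The answer: abort charlie.
Key observation: no ordering could ever have run india before the abort of charlie; with (1, 0, 0) back in the pool it fits at step 3.
No smaller set exists: with zero aborts the deadlock remains.
The survivors complete as alpha, foxtrot, india. Verifying each step (starting from the post-abort pool):
  pool = (1, 1, 3)
  alpha needs (0, 0, 2) <= (1, 1, 3) -> finishes; pool += (0, 1, 1) = (1, 2, 4)
  foxtrot needs (0, 2, 4) <= (1, 2, 4) -> finishes; pool += (1, 0, 2) = (2, 2, 6)
  india needs (2, 2, 0) <= (2, 2, 6) -> finishes; pool += (1, 2, 2) = (3, 4, 8)


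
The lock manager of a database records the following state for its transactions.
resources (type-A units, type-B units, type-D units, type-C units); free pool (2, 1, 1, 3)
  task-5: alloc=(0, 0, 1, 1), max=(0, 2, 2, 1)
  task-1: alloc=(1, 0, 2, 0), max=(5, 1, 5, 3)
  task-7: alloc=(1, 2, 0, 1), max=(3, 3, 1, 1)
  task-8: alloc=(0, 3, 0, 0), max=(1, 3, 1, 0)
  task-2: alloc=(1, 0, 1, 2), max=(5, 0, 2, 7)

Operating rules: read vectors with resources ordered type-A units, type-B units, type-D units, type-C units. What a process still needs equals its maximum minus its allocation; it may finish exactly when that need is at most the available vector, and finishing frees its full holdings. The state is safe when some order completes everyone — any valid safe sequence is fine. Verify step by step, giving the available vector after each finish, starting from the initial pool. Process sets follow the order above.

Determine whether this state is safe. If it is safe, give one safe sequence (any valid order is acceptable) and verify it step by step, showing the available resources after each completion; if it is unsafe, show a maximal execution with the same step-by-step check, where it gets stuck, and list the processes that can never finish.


UNSAFE — no complete ordering exists.
Key observation: even finishing task-7, task-8, task-5 leaves just (3, 6, 2, 5) free — too little type-A units for any of the remaining processes.
The run task-7, task-8, task-5 cannot be extended any further. Check, step by step:
  pool = (2, 1, 1, 3)
  task-7 needs (2, 1, 1, 0) <= (2, 1, 1, 3) -> finishes; pool += (1, 2, 0, 1) = (3, 3, 1, 4)
  task-8 needs (1, 0, 1, 0) <= (3, 3, 1, 4) -> finishes; pool += (0, 3, 0, 0) = (3, 6, 1, 4)
  task-5 needs (0, 2, 1, 0) <= (3, 6, 1, 4) -> finishes; pool += (0, 0, 1, 1) = (3, 6, 2, 5)
  blocked: task-1 wants (4, 1, 3, 3), pool (3, 6, 2, 5) — not enough type-A units and type-D units
  blocked: task-2 wants (4, 0, 1, 5), pool (3, 6, 2, 5) — not enough type-A units
Processes that can never finish: task-1 and task-2.


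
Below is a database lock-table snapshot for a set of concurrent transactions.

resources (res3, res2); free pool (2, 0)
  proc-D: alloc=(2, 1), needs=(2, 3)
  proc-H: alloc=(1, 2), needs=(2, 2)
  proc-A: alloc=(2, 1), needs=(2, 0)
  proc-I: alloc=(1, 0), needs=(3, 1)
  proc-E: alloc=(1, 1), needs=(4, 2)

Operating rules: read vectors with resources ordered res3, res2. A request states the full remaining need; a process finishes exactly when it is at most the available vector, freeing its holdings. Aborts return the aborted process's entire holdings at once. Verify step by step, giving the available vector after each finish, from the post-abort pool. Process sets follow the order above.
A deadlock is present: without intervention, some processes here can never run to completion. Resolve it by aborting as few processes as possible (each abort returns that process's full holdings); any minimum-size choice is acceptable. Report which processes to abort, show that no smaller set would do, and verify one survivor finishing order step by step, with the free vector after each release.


The answer: abort proc-D.
Key observation: no ordering could ever have run proc-E before the abort of proc-D; with (2, 1) back in the pool it fits at step 2.
Why nothing smaller works: aborting no one leaves the state deadlocked as given.
One survivor order: proc-A, proc-E, proc-I, proc-H. Walking it through (post-abort pool first):
  pool = (4, 1)
  run proc-A (needs (2, 0), free (4, 1)); after release of (2, 1) the pool is (6, 2)
  run proc-E (needs (4, 2), free (6, 2)); after release of (1, 1) the pool is (7, 3)
  run proc-I (needs (3, 1), free (7, 3)); after release of (1, 0) the pool is (8, 3)
  run proc-H (needs (2, 2), free (8, 3)); after release of (1, 2) the pool is (9, 5)


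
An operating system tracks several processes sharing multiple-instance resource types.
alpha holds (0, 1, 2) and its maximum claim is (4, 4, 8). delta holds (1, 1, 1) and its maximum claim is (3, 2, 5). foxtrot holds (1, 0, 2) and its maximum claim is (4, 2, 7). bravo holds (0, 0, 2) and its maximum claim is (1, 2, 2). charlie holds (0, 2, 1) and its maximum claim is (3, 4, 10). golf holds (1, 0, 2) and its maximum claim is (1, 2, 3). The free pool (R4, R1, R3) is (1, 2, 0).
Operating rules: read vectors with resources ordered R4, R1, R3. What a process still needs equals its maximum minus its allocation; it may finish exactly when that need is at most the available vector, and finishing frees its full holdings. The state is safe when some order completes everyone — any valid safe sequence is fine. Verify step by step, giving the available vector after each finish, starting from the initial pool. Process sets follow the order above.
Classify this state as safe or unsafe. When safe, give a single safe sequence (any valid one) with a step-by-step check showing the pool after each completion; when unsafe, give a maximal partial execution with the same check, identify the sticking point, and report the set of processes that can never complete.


SAFE. One safe sequence: bravo, golf, delta, foxtrot, alpha, charlie.
Key observation: bravo is the earliest step where a requested resource binds exactly: need (1, 2, 0), pool (1, 2, 0) at its turn.
Step-by-step check:
  pool = (1, 2, 0)
  bravo needs (1, 2, 0) <= (1, 2, 0) -> finishes; pool += (0, 0, 2) = (1, 2, 2)
  golf needs (0, 2, 1) <= (1, 2, 2) -> finishes; pool += (1, 0, 2) = (2, 2, 4)
  delta needs (2, 1, 4) <= (2, 2, 4) -> finishes; pool += (1, 1, 1) = (3, 3, 5)
  foxtrot needs (3, 2, 5) <= (3, 3, 5) -> finishes; pool += (1, 0, 2) = (4, 3, 7)
  alpha needs (4, 3, 6) <= (4, 3, 7) -> finishes; pool += (0, 1, 2) = (4, 4, 9)
  charlie needs (3, 2, 9) <= (4, 4, 9) -> finishes; pool += (0, 2, 1) = (4, 6, 10)


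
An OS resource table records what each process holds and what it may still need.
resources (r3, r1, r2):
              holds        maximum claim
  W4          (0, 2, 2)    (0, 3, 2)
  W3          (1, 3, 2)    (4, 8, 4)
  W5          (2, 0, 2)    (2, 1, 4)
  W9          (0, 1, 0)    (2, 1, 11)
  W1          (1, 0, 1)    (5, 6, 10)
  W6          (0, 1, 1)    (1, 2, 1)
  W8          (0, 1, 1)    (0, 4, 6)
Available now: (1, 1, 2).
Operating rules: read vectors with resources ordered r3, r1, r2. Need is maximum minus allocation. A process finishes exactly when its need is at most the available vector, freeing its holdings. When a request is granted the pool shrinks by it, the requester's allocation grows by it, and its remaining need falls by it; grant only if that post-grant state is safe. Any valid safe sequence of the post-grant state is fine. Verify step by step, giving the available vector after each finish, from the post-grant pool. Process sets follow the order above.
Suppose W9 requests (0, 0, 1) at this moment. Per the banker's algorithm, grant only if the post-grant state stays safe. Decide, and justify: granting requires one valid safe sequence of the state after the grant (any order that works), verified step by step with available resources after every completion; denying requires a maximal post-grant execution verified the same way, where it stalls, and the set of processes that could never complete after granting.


GRANT: granting preserves safety; a valid post-grant sequence is W6, W5, W4, W8, W3, W1, W9.
Key observation: the grant leaves (1, 1, 1) free — enough for W6, whose release restarts the cascade.
Verifying the post-grant state step by step:
  pool = (1, 1, 1)
  W6 needs (1, 1, 0) <= (1, 1, 1) -> finishes; pool += (0, 1, 1) = (1, 2, 2)
  W5 needs (0, 1, 2) <= (1, 2, 2) -> finishes; pool += (2, 0, 2) = (3, 2, 4)
  W4 needs (0, 1, 0) <= (3, 2, 4) -> finishes; pool += (0, 2, 2) = (3, 4, 6)
  W8 needs (0, 3, 5) <= (3, 4, 6) -> finishes; pool += (0, 1, 1) = (3, 5, 7)
  W3 needs (3, 5, 2) <= (3, 5, 7) -> finishes; pool += (1, 3, 2) = (4, 8, 9)
  W1 needs (4, 6, 9) <= (4, 8, 9) -> finishes; pool += (1, 0, 1) = (5, 8, 10)
  W9 needs (2, 0, 10) <= (5, 8, 10) -> finishes; pool += (0, 1, 1) = (5, 9, 11)


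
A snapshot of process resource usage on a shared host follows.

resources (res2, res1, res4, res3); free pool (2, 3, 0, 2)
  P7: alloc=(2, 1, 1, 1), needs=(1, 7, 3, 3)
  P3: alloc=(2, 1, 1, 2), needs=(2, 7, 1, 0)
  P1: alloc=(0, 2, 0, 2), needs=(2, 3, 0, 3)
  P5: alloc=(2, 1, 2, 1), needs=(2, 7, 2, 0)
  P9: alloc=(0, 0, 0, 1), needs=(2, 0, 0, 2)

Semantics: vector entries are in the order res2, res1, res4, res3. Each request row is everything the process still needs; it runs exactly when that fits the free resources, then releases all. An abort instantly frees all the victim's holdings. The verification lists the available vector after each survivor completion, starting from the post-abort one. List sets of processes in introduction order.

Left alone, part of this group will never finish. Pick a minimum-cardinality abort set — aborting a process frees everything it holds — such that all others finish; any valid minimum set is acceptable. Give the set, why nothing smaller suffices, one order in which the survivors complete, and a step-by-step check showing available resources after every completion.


The answer: abort P3 and P5.
Key observation: P7 had no path to completion before; after the abort of P3 and P5 ((4, 2, 3, 3) returned), step 2 is where it fits.
No one abort is enough; case by case: P7 alone leaves P3 blocked (short on res1); P3 alone leaves P7 blocked (short on res1 and res4); P1 alone leaves P7 blocked (short on res1 and res4); P5 alone leaves P7 blocked (short on res1 and res4); P9 alone leaves P7 blocked (short on res1 and res4).
One survivor order: P1, P7, P9. Walking it through (post-abort pool first):
  pool = (6, 5, 3, 5)
  run P1 (needs (2, 3, 0, 3), free (6, 5, 3, 5)); after release of (0, 2, 0, 2) the pool is (6, 7, 3, 7)
  run P7 (needs (1, 7, 3, 3), free (6, 7, 3, 7)); after release of (2, 1, 1, 1) the pool is (8, 8, 4, 8)
  run P9 (needs (2, 0, 0, 2), free (8, 8, 4, 8)); after release of (0, 0, 0, 1) the pool is (8, 8, 4, 9)


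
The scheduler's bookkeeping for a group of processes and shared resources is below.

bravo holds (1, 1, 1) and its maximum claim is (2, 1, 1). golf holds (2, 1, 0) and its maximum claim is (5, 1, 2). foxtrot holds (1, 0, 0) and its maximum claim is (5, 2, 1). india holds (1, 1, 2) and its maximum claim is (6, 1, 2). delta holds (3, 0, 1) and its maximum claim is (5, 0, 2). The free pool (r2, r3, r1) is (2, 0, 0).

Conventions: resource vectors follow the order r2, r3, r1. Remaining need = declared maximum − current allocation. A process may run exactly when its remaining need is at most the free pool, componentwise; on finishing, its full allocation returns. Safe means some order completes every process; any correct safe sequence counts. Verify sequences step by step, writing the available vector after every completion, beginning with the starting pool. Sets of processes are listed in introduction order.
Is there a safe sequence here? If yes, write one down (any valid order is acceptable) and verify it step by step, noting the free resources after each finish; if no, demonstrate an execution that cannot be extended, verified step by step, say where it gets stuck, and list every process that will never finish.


The state is SAFE; one workable sequence: bravo, delta, india, foxtrot, golf.
Key observation: reading the order forward, delta is the first process whose need (2, 0, 1) meets the free pool (3, 1, 1) exactly on a resource it requests.
Step-by-step check:
  pool = (2, 0, 0)
  run bravo (needs (1, 0, 0), free (2, 0, 0)); after release of (1, 1, 1) the pool is (3, 1, 1)
  run delta (needs (2, 0, 1), free (3, 1, 1)); after release of (3, 0, 1) the pool is (6, 1, 2)
  run india (needs (5, 0, 0), free (6, 1, 2)); after release of (1, 1, 2) the pool is (7, 2, 4)
  run foxtrot (needs (4, 2, 1), free (7, 2, 4)); after release of (1, 0, 0) the pool is (8, 2, 4)
  run golf (needs (3, 0, 2), free (8, 2, 4)); after release of (2, 1, 0) the pool is (10, 3, 4)


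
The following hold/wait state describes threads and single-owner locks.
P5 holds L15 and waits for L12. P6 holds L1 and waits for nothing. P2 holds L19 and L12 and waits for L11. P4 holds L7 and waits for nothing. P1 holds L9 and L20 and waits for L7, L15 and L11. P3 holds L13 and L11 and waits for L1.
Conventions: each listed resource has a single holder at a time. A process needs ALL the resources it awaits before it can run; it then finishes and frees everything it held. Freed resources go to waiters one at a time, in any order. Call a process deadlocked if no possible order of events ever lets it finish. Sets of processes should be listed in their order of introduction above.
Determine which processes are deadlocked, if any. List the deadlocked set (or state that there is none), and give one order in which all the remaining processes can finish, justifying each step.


Nothing here is deadlocked.
Key observation: there is no circular wait here — follow any chain and it reaches a process that is free to run now.
A valid finishing order for the others: P4, P6, P3, P2, P5, P1.
Walking it through:
  P4 waits on nothing -> runs at once and releases L7
  P6 waits on nothing -> runs at once and releases L1
  P3 waits on L1 — all released -> runs and releases L13 and L11
  P2 waits on L11 — all released -> runs and releases L19 and L12
  P5 waits on L12 — all released -> runs and releases L15
  P1 waits on L7, L15 and L11 — all released -> runs and releases L9 and L20


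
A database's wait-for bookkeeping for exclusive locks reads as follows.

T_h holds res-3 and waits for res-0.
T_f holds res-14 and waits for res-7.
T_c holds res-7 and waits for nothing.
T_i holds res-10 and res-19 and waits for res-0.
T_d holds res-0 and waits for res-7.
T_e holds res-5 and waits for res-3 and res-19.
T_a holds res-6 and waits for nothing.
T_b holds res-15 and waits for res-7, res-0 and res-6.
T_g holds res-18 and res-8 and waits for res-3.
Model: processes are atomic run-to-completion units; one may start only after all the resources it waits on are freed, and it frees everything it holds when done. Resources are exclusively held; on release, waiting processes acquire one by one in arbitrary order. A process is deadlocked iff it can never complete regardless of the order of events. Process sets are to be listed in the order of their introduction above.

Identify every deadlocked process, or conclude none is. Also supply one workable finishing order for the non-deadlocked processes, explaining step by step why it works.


The deadlocked set is empty.
Key observation: every chain of waits terminates; starting from the processes that wait on nothing, all the rest unlock in turn.
One completion order for the rest: T_c, T_d, T_f, T_h, T_a, T_b, T_i, T_e, T_g.
Walking it through:
  T_c: no waits; runs immediately, freeing res-7
  T_d waits on res-7 — all released -> runs and releases res-0
  T_f waits on res-7 — all released -> runs and releases res-14
  T_h waits on res-0 — all released -> runs and releases res-3
  T_a: no waits; runs immediately, freeing res-6
  T_b waits on res-7, res-0 and res-6 — all released -> runs and releases res-15
  T_i waits on res-0 — all released -> runs and releases res-10 and res-19
  T_e waits on res-3 and res-19 — all released -> runs and releases res-5
  T_g waits on res-3 — all released -> runs and releases res-18 and res-8


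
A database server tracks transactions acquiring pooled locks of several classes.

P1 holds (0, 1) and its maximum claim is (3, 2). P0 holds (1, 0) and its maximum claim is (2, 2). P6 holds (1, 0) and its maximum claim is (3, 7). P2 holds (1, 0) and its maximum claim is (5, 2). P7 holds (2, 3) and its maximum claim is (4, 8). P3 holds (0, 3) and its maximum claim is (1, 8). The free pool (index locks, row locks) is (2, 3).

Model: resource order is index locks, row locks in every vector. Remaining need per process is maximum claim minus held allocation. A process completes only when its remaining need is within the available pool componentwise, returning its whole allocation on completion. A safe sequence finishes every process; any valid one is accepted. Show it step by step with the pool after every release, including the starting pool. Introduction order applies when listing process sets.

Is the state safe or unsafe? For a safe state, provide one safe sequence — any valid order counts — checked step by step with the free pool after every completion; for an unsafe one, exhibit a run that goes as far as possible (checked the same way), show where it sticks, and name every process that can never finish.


UNSAFE.
Key observation: after P0, P1 the pool peaks at (3, 4), and each blocked process is short somewhere: P6 on row locks; P2 on index locks; P7 on row locks; P3 on row locks.
The run P0, P1 cannot be extended any further. Step-by-step check:
  pool = (2, 3)
  P0: need (1, 2) fits (2, 3); releases (1, 0), pool now (3, 3)
  P1: need (3, 1) fits (3, 3); releases (0, 1), pool now (3, 4)
  P6 still needs (2, 7) but only (3, 4) is free — short on row locks
  P2 still needs (4, 2) but only (3, 4) is free — short on index locks
  P7 still needs (2, 5) but only (3, 4) is free — short on row locks
  P3 still needs (1, 5) but only (3, 4) is free — short on row locks
Never able to finish: P6, P2, P7 and P3.


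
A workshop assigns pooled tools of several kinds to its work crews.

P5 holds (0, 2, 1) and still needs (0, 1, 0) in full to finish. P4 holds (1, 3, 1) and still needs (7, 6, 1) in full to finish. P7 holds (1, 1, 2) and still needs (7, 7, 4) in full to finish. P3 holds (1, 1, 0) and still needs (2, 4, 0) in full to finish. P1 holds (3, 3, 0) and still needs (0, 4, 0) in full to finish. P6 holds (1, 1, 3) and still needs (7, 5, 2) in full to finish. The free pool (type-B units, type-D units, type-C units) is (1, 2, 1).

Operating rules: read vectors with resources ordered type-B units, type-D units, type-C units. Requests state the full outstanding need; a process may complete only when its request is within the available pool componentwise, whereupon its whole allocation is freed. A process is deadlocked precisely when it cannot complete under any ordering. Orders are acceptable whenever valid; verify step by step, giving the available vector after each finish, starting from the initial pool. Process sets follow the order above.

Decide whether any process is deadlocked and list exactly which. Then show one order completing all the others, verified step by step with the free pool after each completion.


The deadlocked set is P4, P7 and P6.
Key observation: the pool after P5, P1, P3 is (5, 8, 2); every surviving request exceeds it in type-B units, so progress ends there.
One completion order for the rest: P5, P1, P3. Check, step by step:
  pool = (1, 2, 1)
  run P5 (needs (0, 1, 0), free (1, 2, 1)); after release of (0, 2, 1) the pool is (1, 4, 2)
  run P1 (needs (0, 4, 0), free (1, 4, 2)); after release of (3, 3, 0) the pool is (4, 7, 2)
  run P3 (needs (2, 4, 0), free (4, 7, 2)); after release of (1, 1, 0) the pool is (5, 8, 2)
The blocked processes can never fit:
  blocked: P4 wants (7, 6, 1), pool (5, 8, 2) — not enough type-B units
  blocked: P7 wants (7, 7, 4), pool (5, 8, 2) — not enough type-B units and type-C units
  blocked: P6 wants (7, 5, 2), pool (5, 8, 2) — not enough type-B units


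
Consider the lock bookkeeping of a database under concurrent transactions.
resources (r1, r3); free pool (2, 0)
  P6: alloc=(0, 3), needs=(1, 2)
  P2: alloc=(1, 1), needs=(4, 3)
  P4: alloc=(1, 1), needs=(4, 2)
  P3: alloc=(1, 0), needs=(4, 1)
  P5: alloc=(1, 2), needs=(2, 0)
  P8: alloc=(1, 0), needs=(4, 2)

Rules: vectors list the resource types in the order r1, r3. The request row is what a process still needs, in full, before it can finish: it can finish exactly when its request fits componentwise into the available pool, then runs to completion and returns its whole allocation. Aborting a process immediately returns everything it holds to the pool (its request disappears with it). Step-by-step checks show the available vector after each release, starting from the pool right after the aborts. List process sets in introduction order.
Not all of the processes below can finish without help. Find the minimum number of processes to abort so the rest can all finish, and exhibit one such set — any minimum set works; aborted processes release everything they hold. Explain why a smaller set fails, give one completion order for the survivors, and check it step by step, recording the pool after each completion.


The answer: abort P4.
Key observation: P3 could never have finished before the abort; with (1, 1) returned by P4, it fits at step 3.
No smaller set exists: with zero aborts the deadlock remains.
One survivor order: P5, P6, P3, P8, P2. Check, step by step (post-abort pool first):
  pool = (3, 1)
  run P5 (needs (2, 0), free (3, 1)); after release of (1, 2) the pool is (4, 3)
  run P6 (needs (1, 2), free (4, 3)); after release of (0, 3) the pool is (4, 6)
  run P3 (needs (4, 1), free (4, 6)); after release of (1, 0) the pool is (5, 6)
  run P8 (needs (4, 2), free (5, 6)); after release of (1, 0) the pool is (6, 6)
  run P2 (needs (4, 3), free (6, 6)); after release of (1, 1) the pool is (7, 7)


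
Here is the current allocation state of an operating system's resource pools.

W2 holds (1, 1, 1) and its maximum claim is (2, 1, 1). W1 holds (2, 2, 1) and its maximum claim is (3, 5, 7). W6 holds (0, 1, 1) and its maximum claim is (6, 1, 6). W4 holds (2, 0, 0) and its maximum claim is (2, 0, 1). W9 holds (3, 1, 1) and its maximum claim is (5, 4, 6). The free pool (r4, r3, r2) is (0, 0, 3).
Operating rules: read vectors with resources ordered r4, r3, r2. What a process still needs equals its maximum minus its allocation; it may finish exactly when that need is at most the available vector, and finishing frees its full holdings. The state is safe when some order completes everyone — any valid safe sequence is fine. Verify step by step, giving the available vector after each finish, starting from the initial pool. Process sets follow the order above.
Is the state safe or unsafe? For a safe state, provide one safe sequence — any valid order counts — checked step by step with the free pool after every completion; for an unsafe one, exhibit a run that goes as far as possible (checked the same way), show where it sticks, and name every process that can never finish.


UNSAFE — no complete ordering exists.
Key observation: the pool after W4, W2 is (3, 1, 4); every surviving request exceeds it in r2, so progress ends there.
The run W4, W2 cannot be extended any further. Walking it through:
  pool = (0, 0, 3)
  W4: need (0, 0, 1) fits (0, 0, 3); releases (2, 0, 0), pool now (2, 0, 3)
  W2: need (1, 0, 0) fits (2, 0, 3); releases (1, 1, 1), pool now (3, 1, 4)
  blocked: W1 wants (1, 3, 6), pool (3, 1, 4) — not enough r3 and r2
  blocked: W6 wants (6, 0, 5), pool (3, 1, 4) — not enough r4 and r2
  blocked: W9 wants (2, 3, 5), pool (3, 1, 4) — not enough r3 and r2
Never able to finish: W1, W6 and W9.


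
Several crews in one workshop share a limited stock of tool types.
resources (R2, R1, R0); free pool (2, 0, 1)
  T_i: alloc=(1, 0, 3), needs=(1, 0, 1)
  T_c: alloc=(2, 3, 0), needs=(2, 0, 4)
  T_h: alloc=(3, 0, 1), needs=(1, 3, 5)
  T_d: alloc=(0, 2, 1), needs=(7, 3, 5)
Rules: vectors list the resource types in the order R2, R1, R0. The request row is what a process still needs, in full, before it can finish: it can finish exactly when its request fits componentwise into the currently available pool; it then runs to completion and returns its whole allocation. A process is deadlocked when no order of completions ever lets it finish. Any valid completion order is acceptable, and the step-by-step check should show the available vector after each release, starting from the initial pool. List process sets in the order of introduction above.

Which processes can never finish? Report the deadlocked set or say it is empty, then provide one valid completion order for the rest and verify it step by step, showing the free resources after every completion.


Deadlocked set: T_h and T_d.
Key observation: after T_i, T_c complete, (5, 3, 4) is the best the pool ever gets, yet each leftover process wants more R0.
One completion order for the rest: T_i, T_c. Step-by-step check:
  pool = (2, 0, 1)
  run T_i (needs (1, 0, 1), free (2, 0, 1)); after release of (1, 0, 3) the pool is (3, 0, 4)
  run T_c (needs (2, 0, 4), free (3, 0, 4)); after release of (2, 3, 0) the pool is (5, 3, 4)
None of the blocked processes ever fits:
  blocked: T_h wants (1, 3, 5), pool (5, 3, 4) — not enough R0
  blocked: T_d wants (7, 3, 5), pool (5, 3, 4) — not enough R2 and R0
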